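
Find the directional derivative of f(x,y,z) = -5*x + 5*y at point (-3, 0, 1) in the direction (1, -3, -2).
-10*sqrt(14)/7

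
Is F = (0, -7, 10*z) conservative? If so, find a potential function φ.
Yes, F is conservative. φ = -7*y + 5*z**2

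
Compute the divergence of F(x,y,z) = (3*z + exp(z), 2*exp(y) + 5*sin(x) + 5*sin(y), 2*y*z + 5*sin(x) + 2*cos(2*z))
2*y + 2*exp(y) - 4*sin(2*z) + 5*cos(y)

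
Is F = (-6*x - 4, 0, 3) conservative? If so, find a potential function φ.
Yes, F is conservative. φ = -3*x**2 - 4*x + 3*z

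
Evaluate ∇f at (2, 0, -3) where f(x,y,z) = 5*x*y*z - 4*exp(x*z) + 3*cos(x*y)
(12*exp(-6), -30, -8*exp(-6))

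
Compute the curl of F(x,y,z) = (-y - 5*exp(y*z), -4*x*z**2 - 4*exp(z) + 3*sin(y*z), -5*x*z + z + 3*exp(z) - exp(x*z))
(8*x*z - 3*y*cos(y*z) + 4*exp(z), -5*y*exp(y*z) + z*exp(x*z) + 5*z, -4*z**2 + 5*z*exp(y*z) + 1)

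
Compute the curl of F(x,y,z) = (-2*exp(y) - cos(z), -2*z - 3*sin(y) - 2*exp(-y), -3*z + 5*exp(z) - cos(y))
(sin(y) + 2, sin(z), 2*exp(y))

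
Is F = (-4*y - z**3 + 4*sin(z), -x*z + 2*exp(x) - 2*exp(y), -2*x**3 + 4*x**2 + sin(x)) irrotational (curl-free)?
No, ∇×F = (x, 6*x**2 - 8*x - 3*z**2 - cos(x) + 4*cos(z), -z + 2*exp(x) + 4)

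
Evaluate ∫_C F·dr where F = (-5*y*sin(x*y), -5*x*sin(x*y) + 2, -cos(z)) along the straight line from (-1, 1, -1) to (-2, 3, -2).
-5*cos(1) - sin(1) + sin(2) + 4 + 5*cos(6)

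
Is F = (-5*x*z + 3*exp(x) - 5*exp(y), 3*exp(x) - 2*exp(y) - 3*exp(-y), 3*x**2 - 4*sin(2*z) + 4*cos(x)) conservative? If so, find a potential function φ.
No, ∇×F = (0, -11*x + 4*sin(x), 3*exp(x) + 5*exp(y)) ≠ 0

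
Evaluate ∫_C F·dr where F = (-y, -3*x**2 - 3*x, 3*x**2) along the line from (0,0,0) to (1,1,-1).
-4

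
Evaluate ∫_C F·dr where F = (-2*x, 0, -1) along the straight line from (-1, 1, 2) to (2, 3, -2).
1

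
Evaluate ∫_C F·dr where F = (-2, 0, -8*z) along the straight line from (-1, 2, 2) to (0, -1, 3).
-22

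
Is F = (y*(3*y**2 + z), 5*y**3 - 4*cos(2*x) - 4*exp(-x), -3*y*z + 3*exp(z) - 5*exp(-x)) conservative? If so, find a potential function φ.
No, ∇×F = (-3*z, y - 5*exp(-x), -9*y**2 - z + 8*sin(2*x) + 4*exp(-x)) ≠ 0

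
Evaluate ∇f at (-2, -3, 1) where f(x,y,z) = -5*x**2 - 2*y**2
(20, 12, 0)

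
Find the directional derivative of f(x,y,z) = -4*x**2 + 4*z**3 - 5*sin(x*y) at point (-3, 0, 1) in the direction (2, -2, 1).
10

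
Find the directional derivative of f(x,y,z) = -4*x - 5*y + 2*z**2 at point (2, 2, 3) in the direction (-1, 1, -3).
-37*sqrt(11)/11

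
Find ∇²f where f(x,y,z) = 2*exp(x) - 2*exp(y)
2*exp(x) - 2*exp(y)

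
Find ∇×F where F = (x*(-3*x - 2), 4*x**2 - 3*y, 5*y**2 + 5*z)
(10*y, 0, 8*x)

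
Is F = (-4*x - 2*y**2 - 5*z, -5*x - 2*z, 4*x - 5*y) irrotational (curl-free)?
No, ∇×F = (-3, -9, 4*y - 5)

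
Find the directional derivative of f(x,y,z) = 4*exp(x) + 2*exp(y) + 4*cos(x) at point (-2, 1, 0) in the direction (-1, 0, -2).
-4*sqrt(5)*(1 + exp(2)*sin(2))*exp(-2)/5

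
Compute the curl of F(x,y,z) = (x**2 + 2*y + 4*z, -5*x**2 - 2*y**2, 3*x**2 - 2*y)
(-2, 4 - 6*x, -10*x - 2)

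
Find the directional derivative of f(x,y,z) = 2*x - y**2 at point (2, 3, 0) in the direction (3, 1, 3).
0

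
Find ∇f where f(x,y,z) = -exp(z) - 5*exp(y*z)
(0, -5*z*exp(y*z), -5*y*exp(y*z) - exp(z))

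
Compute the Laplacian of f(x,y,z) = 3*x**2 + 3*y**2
12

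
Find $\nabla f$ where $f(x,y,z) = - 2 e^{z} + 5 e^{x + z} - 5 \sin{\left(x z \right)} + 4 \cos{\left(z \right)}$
(-5*z*cos(x*z) + 5*exp(x + z), 0, -5*x*cos(x*z) - 2*exp(z) + 5*exp(x + z) - 4*sin(z))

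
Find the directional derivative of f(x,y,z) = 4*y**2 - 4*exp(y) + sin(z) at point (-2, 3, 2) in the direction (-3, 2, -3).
sqrt(22)*(-8*exp(3) - 3*cos(2) + 48)/22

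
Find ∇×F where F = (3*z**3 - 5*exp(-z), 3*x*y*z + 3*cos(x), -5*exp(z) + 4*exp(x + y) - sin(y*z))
(-3*x*y - z*cos(y*z) + 4*exp(x + y), 9*z**2 - 4*exp(x + y) + 5*exp(-z), 3*y*z - 3*sin(x))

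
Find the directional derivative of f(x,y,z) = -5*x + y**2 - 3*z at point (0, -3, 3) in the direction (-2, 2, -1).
1/3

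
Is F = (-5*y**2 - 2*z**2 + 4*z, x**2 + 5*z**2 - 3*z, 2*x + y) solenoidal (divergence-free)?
Yes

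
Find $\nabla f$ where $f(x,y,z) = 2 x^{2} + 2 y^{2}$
(4*x, 4*y, 0)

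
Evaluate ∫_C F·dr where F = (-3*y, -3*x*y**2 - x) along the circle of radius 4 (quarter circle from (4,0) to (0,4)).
-40*pi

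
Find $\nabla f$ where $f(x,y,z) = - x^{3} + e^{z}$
(-3*x**2, 0, exp(z))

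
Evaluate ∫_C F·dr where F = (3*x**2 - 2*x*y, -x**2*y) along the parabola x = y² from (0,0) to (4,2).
416/15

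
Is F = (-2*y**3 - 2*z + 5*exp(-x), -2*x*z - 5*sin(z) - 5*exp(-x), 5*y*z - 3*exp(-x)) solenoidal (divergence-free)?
No, ∇·F = 5*y - 5*exp(-x)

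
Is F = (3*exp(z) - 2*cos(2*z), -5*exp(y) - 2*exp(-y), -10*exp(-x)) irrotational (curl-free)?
No, ∇×F = (0, 3*exp(z) + 4*sin(2*z) - 10*exp(-x), 0)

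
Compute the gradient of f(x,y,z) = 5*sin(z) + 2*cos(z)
(0, 0, -2*sin(z) + 5*cos(z))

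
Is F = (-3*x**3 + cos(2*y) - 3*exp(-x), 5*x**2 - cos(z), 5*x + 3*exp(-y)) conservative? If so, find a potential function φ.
No, ∇×F = (-sin(z) - 3*exp(-y), -5, 10*x + 2*sin(2*y)) ≠ 0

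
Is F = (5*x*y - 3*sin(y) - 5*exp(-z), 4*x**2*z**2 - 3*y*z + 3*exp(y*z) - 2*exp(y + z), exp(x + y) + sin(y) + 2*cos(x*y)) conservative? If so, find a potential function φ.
No, ∇×F = (-8*x**2*z - 2*x*sin(x*y) - 3*y*exp(y*z) + 3*y + exp(x + y) + 2*exp(y + z) + cos(y), 2*y*sin(x*y) - exp(x + y) + 5*exp(-z), 8*x*z**2 - 5*x + 3*cos(y)) ≠ 0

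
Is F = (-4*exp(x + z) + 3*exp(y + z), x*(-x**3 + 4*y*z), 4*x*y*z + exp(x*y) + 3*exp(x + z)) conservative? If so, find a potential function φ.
No, ∇×F = (x*(-4*y + 4*z + exp(x*y)), -4*y*z - y*exp(x*y) - 7*exp(x + z) + 3*exp(y + z), -4*x**3 + 4*y*z - 3*exp(y + z)) ≠ 0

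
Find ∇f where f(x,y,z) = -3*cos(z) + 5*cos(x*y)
(-5*y*sin(x*y), -5*x*sin(x*y), 3*sin(z))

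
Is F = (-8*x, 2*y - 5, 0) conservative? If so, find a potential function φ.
Yes, F is conservative. φ = -4*x**2 + y**2 - 5*y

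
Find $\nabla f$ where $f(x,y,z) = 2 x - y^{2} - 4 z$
(2, -2*y, -4)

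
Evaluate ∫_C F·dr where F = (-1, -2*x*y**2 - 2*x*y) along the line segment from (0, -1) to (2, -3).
34/3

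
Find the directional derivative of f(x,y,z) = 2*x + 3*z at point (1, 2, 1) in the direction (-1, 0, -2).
-8*sqrt(5)/5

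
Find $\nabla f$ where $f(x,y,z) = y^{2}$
(0, 2*y, 0)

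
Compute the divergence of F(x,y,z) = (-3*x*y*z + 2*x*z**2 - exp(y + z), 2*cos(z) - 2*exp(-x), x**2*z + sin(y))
x**2 - 3*y*z + 2*z**2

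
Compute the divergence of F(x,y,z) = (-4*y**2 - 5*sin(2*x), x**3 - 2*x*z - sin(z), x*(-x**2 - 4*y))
-10*cos(2*x)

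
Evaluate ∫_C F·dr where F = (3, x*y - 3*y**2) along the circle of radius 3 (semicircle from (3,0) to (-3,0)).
0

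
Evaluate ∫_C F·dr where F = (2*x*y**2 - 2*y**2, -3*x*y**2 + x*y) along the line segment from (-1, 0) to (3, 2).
-2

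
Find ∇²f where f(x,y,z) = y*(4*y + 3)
8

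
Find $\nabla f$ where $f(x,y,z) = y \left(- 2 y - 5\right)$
(0, -4*y - 5, 0)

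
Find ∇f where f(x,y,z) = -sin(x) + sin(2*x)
(-cos(x) + 2*cos(2*x), 0, 0)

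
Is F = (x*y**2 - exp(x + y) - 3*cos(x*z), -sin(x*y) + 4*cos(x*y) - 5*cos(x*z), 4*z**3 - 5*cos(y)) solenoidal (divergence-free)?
No, ∇·F = -4*x*sin(x*y) - x*cos(x*y) + y**2 + 12*z**2 + 3*z*sin(x*z) - exp(x + y)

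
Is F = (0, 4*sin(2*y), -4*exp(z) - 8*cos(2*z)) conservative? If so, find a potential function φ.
Yes, F is conservative. φ = -4*exp(z) - 4*sin(2*z) - 2*cos(2*y)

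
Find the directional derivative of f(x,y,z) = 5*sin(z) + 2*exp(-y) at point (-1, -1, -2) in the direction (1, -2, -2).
-10*cos(2)/3 + 4*E/3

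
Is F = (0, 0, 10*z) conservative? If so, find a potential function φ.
Yes, F is conservative. φ = 5*z**2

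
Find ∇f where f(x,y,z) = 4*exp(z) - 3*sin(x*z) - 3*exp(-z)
(-3*z*cos(x*z), 0, -3*x*cos(x*z) + sinh(z) + 7*cosh(z))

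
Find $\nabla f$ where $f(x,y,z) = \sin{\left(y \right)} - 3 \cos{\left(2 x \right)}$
(6*sin(2*x), cos(y), 0)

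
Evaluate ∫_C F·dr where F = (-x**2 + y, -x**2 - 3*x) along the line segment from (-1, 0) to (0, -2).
-11/3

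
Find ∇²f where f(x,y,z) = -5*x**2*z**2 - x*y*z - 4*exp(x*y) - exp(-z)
-4*x**2*exp(x*y) - 10*x**2 - 4*y**2*exp(x*y) - 10*z**2 - exp(-z)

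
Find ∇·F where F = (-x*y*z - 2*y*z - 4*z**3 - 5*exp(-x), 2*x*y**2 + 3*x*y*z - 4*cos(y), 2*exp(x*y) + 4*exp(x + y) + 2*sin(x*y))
4*x*y + 3*x*z - y*z + 4*sin(y) + 5*exp(-x)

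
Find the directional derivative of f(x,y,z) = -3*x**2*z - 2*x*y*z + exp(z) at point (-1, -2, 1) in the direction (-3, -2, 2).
2*sqrt(17)*(-24 + E)/17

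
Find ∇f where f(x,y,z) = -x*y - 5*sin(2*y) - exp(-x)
(-y + exp(-x), -x - 10*cos(2*y), 0)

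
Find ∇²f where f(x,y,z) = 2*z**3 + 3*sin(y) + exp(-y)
12*z - 3*sin(y) + exp(-y)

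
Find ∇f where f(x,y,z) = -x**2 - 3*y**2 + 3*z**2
(-2*x, -6*y, 6*z)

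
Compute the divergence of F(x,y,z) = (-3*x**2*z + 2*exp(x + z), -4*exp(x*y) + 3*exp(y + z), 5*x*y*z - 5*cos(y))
5*x*y - 6*x*z - 4*x*exp(x*y) + 2*exp(x + z) + 3*exp(y + z)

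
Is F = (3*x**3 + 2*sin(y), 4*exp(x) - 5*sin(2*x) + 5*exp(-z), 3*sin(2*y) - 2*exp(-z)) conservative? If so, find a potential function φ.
No, ∇×F = (6*cos(2*y) + 5*exp(-z), 0, 4*exp(x) - 10*cos(2*x) - 2*cos(y)) ≠ 0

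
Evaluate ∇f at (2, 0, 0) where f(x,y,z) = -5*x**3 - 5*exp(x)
(-60 - 5*exp(2), 0, 0)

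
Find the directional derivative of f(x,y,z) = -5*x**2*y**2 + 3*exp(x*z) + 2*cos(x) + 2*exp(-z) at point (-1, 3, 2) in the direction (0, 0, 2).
-5*exp(-2)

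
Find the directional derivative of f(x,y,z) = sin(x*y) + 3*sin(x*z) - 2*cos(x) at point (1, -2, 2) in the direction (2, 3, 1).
sqrt(14)*(cos(2) + 2*sin(1)/7)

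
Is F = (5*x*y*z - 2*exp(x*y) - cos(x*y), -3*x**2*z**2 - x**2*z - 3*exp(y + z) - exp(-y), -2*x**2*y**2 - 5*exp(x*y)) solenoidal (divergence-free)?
No, ∇·F = 5*y*z - 2*y*exp(x*y) + y*sin(x*y) - 3*exp(y + z) + exp(-y)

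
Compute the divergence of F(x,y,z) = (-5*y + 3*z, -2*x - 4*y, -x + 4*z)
0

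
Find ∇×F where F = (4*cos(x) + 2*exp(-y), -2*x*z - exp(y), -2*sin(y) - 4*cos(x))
(2*x - 2*cos(y), -4*sin(x), -2*z + 2*exp(-y))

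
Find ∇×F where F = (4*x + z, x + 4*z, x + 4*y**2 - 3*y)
(8*y - 7, 0, 1)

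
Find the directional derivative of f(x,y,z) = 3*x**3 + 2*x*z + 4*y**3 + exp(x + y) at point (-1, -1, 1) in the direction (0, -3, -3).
sqrt(2)*(-10*exp(2) - 1)*exp(-2)/2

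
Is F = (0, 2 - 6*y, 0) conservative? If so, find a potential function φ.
Yes, F is conservative. φ = y*(2 - 3*y)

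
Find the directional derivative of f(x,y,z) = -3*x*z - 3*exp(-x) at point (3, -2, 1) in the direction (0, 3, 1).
-9*sqrt(10)/10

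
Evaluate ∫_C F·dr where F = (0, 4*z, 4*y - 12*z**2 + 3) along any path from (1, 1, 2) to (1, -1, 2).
-16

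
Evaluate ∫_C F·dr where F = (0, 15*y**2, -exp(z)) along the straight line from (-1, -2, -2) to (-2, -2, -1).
(1 - E)*exp(-2)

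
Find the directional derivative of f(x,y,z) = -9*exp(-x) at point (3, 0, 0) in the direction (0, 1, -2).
0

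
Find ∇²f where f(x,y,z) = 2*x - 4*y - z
0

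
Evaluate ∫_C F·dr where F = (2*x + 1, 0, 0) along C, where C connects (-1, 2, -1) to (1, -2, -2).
2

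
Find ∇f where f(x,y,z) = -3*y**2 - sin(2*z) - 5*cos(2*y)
(0, -6*y + 10*sin(2*y), -2*cos(2*z))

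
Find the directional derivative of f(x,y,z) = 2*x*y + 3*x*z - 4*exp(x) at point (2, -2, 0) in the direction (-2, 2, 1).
22/3 + 8*exp(2)/3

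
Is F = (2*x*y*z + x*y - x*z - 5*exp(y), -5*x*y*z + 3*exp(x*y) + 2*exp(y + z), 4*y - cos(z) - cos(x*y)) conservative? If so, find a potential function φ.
No, ∇×F = (5*x*y + x*sin(x*y) - 2*exp(y + z) + 4, 2*x*y - x - y*sin(x*y), -2*x*z - x - 5*y*z + 3*y*exp(x*y) + 5*exp(y)) ≠ 0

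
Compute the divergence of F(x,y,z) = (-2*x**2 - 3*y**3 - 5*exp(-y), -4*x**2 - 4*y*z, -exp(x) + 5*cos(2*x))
-4*x - 4*z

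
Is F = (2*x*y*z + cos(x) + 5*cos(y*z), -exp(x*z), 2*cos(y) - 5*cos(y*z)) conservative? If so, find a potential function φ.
No, ∇×F = (x*exp(x*z) + 5*z*sin(y*z) - 2*sin(y), y*(2*x - 5*sin(y*z)), z*(-2*x - exp(x*z) + 5*sin(y*z))) ≠ 0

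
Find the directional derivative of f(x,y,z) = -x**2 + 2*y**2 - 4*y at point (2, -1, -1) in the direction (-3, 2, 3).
-2*sqrt(22)/11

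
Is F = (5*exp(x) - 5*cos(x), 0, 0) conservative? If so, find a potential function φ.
Yes, F is conservative. φ = 5*exp(x) - 5*sin(x)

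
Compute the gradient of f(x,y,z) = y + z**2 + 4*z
(0, 1, 2*z + 4)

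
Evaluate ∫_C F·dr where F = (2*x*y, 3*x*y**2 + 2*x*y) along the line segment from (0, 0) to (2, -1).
-17/6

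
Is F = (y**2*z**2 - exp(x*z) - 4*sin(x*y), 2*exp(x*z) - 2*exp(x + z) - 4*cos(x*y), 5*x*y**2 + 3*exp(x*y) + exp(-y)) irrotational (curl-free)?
No, ∇×F = (10*x*y + 3*x*exp(x*y) - 2*x*exp(x*z) + 2*exp(x + z) - exp(-y), -x*exp(x*z) + 2*y**2*z - 5*y**2 - 3*y*exp(x*y), 4*x*cos(x*y) - 2*y*z**2 + 4*y*sin(x*y) + 2*z*exp(x*z) - 2*exp(x + z))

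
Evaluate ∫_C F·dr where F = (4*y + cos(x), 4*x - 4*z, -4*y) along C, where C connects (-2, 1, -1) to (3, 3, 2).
sin(3) + sin(2) + 16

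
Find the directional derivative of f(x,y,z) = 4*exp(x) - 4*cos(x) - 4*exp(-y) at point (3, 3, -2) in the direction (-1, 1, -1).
4*sqrt(3)*(-exp(6) - exp(3)*sin(3) + 1)*exp(-3)/3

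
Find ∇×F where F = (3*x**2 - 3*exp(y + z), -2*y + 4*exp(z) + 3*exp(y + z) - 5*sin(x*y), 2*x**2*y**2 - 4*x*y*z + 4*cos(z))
(4*x**2*y - 4*x*z - 4*exp(z) - 3*exp(y + z), -4*x*y**2 + 4*y*z - 3*exp(y + z), -5*y*cos(x*y) + 3*exp(y + z))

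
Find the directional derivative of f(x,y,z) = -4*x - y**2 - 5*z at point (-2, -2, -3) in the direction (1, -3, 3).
-31*sqrt(19)/19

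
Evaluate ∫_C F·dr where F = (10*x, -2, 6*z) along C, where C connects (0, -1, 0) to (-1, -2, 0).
7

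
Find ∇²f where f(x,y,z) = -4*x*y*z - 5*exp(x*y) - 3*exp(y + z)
-5*x**2*exp(x*y) - 5*y**2*exp(x*y) - 6*exp(y + z)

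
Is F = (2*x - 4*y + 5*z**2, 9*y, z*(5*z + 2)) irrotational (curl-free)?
No, ∇×F = (0, 10*z, 4)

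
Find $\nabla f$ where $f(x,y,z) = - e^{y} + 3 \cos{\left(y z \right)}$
(0, -3*z*sin(y*z) - exp(y), -3*y*sin(y*z))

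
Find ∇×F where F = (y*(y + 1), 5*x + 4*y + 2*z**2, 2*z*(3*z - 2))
(-4*z, 0, 4 - 2*y)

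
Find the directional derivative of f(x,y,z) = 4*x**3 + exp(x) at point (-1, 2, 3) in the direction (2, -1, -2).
2*exp(-1)/3 + 8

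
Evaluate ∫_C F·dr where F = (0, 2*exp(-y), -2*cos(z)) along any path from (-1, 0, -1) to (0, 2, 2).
-2*sin(2) - 2*sin(1) - 2*exp(-2) + 2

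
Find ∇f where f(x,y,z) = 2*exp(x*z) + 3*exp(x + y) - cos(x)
(2*z*exp(x*z) + 3*exp(x + y) + sin(x), 3*exp(x + y), 2*x*exp(x*z))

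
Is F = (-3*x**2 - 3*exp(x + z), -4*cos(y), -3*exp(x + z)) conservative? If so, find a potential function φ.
Yes, F is conservative. φ = -x**3 - 3*exp(x + z) - 4*sin(y)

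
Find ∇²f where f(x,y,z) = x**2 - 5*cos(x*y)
5*x**2*cos(x*y) + 5*y**2*cos(x*y) + 2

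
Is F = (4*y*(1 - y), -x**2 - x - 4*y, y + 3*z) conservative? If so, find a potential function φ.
No, ∇×F = (1, 0, -2*x + 8*y - 5) ≠ 0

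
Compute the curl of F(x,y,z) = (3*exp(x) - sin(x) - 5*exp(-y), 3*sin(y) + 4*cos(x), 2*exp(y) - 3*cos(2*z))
(2*exp(y), 0, -4*sin(x) - 5*exp(-y))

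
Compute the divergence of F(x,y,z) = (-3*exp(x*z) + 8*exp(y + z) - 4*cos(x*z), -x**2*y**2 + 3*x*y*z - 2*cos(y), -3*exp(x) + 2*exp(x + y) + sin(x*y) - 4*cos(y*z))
-2*x**2*y + 3*x*z + 4*y*sin(y*z) - 3*z*exp(x*z) + 4*z*sin(x*z) + 2*sin(y)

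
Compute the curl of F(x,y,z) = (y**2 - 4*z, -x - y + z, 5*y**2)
(10*y - 1, -4, -2*y - 1)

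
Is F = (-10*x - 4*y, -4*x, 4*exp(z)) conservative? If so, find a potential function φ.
Yes, F is conservative. φ = -5*x**2 - 4*x*y + 4*exp(z)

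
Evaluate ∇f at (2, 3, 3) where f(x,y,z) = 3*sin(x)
(3*cos(2), 0, 0)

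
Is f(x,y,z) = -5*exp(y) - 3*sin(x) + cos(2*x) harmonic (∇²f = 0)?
No, ∇²f = -5*exp(y) + 3*sin(x) - 4*cos(2*x)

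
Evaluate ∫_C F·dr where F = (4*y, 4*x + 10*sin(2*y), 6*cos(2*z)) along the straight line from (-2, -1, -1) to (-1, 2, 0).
-16 + 5*cos(2) + 3*sin(2) - 5*cos(4)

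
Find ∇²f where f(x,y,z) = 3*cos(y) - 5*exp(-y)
-3*cos(y) - 5*exp(-y)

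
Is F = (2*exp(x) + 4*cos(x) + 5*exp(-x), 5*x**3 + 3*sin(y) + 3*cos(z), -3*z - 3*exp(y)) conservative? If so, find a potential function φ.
No, ∇×F = (-3*exp(y) + 3*sin(z), 0, 15*x**2) ≠ 0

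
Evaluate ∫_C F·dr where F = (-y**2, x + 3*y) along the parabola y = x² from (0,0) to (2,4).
344/15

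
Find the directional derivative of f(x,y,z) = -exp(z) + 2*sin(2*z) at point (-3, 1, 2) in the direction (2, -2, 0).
0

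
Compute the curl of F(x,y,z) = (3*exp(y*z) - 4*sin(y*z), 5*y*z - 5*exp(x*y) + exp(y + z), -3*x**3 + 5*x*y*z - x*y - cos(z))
(5*x*z - x - 5*y - exp(y + z), 9*x**2 - 5*y*z + 3*y*exp(y*z) - 4*y*cos(y*z) + y, -5*y*exp(x*y) - 3*z*exp(y*z) + 4*z*cos(y*z))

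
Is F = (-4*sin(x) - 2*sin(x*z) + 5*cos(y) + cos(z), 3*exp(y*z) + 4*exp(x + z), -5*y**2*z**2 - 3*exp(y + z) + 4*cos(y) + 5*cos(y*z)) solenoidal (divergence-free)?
No, ∇·F = -10*y**2*z - 5*y*sin(y*z) + 3*z*exp(y*z) - 2*z*cos(x*z) - 3*exp(y + z) - 4*cos(x)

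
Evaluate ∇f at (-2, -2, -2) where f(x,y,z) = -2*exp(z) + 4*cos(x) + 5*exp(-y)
(4*sin(2), -5*exp(2), -2*exp(-2))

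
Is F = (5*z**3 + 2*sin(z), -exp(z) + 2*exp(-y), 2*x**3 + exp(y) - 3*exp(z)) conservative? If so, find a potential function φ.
No, ∇×F = (exp(y) + exp(z), -6*x**2 + 15*z**2 + 2*cos(z), 0) ≠ 0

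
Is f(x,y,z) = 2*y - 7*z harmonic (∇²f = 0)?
Yes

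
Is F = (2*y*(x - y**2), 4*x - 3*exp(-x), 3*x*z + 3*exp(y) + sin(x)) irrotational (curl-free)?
No, ∇×F = (3*exp(y), -3*z - cos(x), -2*x + 6*y**2 + 4 + 3*exp(-x))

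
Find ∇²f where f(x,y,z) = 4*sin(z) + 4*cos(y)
-4*sin(z) - 4*cos(y)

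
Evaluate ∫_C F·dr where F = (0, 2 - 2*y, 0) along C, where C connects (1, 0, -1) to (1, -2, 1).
-8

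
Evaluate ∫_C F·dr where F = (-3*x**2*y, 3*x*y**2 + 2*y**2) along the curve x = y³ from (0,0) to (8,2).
-13264/15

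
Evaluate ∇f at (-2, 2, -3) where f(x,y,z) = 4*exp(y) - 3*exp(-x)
(3*exp(2), 4*exp(2), 0)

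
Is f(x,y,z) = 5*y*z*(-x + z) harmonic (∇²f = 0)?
No, ∇²f = 10*y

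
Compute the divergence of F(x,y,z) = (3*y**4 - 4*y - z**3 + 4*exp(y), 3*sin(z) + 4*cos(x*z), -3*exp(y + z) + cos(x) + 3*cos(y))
-3*exp(y + z)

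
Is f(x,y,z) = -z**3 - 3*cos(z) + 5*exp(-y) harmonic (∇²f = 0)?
No, ∇²f = -6*z + 3*cos(z) + 5*exp(-y)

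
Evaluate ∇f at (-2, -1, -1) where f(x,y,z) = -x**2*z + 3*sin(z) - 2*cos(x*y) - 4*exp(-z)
(-4 - 2*sin(2), -4*sin(2), -4 + 3*cos(1) + 4*E)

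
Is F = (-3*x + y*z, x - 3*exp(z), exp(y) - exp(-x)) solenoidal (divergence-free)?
No, ∇·F = -3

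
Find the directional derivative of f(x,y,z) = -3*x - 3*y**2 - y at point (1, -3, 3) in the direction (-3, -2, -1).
-25*sqrt(14)/14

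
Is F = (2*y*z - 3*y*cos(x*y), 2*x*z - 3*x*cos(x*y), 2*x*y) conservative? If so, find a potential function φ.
Yes, F is conservative. φ = 2*x*y*z - 3*sin(x*y)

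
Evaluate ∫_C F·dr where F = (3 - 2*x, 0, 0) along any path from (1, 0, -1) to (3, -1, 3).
-2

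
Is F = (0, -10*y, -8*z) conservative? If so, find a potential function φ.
Yes, F is conservative. φ = -5*y**2 - 4*z**2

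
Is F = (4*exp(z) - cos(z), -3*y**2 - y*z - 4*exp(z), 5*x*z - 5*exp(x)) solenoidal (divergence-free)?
No, ∇·F = 5*x - 6*y - z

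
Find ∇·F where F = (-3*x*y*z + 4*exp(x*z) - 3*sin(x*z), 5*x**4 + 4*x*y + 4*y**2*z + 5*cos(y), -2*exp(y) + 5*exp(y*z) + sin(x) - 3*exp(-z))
4*x + 5*y*z + 5*y*exp(y*z) + 4*z*exp(x*z) - 3*z*cos(x*z) - 5*sin(y) + 3*exp(-z)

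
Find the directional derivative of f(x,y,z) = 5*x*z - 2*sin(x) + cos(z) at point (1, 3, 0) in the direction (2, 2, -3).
-sqrt(17)*(4*cos(1) + 15)/17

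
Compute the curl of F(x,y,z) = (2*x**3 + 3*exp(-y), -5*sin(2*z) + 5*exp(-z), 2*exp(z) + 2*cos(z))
(10*cos(2*z) + 5*exp(-z), 0, 3*exp(-y))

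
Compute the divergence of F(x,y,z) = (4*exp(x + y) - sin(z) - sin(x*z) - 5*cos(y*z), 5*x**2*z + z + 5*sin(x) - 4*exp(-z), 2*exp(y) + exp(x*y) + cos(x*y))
-z*cos(x*z) + 4*exp(x + y)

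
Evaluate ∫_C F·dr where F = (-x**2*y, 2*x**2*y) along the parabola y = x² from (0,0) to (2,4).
544/15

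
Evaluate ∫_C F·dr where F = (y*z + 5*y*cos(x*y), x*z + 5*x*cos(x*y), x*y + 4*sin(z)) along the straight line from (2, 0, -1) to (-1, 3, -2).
-5*sin(3) - 4*cos(2) + 4*cos(1) + 6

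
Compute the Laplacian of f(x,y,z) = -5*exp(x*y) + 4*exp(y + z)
-5*x**2*exp(x*y) - 5*y**2*exp(x*y) + 8*exp(y + z)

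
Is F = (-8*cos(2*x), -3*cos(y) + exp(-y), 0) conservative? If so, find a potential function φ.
Yes, F is conservative. φ = -4*sin(2*x) - 3*sin(y) - exp(-y)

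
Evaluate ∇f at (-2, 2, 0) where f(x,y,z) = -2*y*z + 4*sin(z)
(0, 0, 0)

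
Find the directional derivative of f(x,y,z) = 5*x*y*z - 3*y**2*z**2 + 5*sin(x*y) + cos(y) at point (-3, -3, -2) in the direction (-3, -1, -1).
sqrt(11)*(-345 + 60*cos(9) - sin(3))/11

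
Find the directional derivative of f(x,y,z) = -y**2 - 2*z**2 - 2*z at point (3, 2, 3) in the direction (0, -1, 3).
-19*sqrt(10)/5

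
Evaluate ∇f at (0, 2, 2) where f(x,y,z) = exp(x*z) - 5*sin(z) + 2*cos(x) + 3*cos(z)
(2, 0, -3*sin(2) - 5*cos(2))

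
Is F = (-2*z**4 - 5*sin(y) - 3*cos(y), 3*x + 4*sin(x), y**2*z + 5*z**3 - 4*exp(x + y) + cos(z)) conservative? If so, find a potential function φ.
No, ∇×F = (2*y*z - 4*exp(x + y), -8*z**3 + 4*exp(x + y), -3*sin(y) + 4*cos(x) + 5*cos(y) + 3) ≠ 0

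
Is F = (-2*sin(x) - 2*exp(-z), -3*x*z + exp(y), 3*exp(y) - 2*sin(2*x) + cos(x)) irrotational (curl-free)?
No, ∇×F = (3*x + 3*exp(y), sin(x) + 4*cos(2*x) + 2*exp(-z), -3*z)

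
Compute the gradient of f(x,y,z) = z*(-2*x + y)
(-2*z, z, -2*x + y)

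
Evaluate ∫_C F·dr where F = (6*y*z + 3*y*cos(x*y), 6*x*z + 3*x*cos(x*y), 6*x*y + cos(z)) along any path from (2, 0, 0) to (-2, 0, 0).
0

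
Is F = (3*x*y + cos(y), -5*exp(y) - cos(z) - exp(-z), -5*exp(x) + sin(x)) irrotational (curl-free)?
No, ∇×F = (-sin(z) - exp(-z), 5*exp(x) - cos(x), -3*x + sin(y))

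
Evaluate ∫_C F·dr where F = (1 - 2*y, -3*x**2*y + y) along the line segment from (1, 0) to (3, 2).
-34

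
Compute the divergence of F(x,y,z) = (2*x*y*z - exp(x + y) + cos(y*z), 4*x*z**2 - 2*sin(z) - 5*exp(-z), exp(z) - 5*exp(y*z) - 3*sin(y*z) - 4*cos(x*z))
4*x*sin(x*z) + 2*y*z - 5*y*exp(y*z) - 3*y*cos(y*z) + exp(z) - exp(x + y)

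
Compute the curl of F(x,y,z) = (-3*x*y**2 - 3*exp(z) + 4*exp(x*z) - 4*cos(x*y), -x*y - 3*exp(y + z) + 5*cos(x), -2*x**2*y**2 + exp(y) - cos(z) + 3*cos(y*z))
(-4*x**2*y - 3*z*sin(y*z) + exp(y) + 3*exp(y + z), 4*x*y**2 + 4*x*exp(x*z) - 3*exp(z), 6*x*y - 4*x*sin(x*y) - y - 5*sin(x))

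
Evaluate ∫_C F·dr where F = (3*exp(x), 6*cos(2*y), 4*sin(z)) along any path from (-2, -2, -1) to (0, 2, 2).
6*sin(4) - 3*exp(-2) - 4*cos(2) + 4*cos(1) + 3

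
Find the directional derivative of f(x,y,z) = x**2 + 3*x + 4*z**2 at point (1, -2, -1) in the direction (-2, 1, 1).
-3*sqrt(6)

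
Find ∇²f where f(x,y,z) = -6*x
0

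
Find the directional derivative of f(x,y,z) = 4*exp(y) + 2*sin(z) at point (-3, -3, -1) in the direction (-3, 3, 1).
2*sqrt(19)*(6 + exp(3)*cos(1))*exp(-3)/19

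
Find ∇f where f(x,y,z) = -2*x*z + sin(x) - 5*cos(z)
(-2*z + cos(x), 0, -2*x + 5*sin(z))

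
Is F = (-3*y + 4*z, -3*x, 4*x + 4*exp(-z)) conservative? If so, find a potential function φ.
Yes, F is conservative. φ = -3*x*y + 4*x*z - 4*exp(-z)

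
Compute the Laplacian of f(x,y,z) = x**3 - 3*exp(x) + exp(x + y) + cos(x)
6*x - 3*exp(x) + 2*exp(x + y) - cos(x)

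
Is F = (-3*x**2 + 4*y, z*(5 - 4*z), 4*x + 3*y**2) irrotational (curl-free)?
No, ∇×F = (6*y + 8*z - 5, -4, -4)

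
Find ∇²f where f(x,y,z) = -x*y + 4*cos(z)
-4*cos(z)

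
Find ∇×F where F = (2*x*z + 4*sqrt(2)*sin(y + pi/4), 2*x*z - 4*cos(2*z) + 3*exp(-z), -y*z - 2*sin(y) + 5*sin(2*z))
(-2*x - z - 8*sin(2*z) - 2*cos(y) + 3*exp(-z), 2*x, 2*z - 4*sqrt(2)*cos(y + pi/4))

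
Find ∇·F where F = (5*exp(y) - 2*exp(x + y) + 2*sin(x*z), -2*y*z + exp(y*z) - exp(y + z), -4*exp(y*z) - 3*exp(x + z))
-4*y*exp(y*z) + z*exp(y*z) + 2*z*cos(x*z) - 2*z - 2*exp(x + y) - 3*exp(x + z) - exp(y + z)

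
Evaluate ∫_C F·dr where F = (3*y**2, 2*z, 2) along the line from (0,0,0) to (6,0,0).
0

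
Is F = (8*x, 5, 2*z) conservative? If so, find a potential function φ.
Yes, F is conservative. φ = 4*x**2 + 5*y + z**2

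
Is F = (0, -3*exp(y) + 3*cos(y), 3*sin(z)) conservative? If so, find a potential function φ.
Yes, F is conservative. φ = -3*exp(y) + 3*sin(y) - 3*cos(z)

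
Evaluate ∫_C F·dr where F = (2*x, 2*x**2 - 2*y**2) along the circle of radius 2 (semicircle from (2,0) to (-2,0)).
0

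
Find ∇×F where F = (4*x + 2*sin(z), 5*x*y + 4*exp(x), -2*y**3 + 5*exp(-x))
(-6*y**2, 2*cos(z) + 5*exp(-x), 5*y + 4*exp(x))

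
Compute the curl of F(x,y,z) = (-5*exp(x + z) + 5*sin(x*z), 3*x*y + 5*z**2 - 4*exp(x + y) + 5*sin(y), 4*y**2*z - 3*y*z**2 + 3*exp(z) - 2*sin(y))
(8*y*z - 3*z**2 - 10*z - 2*cos(y), 5*x*cos(x*z) - 5*exp(x + z), 3*y - 4*exp(x + y))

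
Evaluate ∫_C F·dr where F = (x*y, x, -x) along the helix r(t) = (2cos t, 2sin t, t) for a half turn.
2*pi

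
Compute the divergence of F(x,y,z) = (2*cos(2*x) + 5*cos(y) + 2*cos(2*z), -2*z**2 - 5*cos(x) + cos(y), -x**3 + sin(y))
-4*sin(2*x) - sin(y)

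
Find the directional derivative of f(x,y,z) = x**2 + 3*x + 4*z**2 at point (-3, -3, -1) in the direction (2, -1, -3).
9*sqrt(14)/7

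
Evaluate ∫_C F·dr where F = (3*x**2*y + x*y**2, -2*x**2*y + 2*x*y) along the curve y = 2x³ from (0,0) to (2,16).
-960/7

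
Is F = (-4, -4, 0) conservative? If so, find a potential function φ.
Yes, F is conservative. φ = -4*x - 4*y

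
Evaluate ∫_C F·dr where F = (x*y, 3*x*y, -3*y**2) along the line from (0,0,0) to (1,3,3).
-17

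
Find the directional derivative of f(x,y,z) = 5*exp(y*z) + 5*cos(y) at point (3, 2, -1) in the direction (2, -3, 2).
5*sqrt(17)*(7 + 3*exp(2)*sin(2))*exp(-2)/17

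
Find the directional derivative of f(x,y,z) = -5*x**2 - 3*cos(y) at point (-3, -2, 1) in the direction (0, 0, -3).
0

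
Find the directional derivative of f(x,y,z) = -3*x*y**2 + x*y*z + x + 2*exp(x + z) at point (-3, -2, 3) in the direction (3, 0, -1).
-53*sqrt(10)/10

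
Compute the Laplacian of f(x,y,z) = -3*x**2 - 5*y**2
-16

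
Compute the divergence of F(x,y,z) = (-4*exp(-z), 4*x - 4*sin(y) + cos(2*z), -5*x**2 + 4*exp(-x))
-4*cos(y)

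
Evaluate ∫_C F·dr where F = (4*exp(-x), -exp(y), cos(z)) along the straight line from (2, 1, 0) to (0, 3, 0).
-exp(3) - 4 + 4*exp(-2) + E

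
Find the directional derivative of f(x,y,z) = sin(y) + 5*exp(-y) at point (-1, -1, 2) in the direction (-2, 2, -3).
2*sqrt(17)*(-5*E + cos(1))/17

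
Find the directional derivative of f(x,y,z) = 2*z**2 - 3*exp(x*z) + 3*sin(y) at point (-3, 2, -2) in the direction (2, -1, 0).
3*sqrt(5)*(-cos(2) + 4*exp(6))/5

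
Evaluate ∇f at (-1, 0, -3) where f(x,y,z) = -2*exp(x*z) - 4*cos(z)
(6*exp(3), 0, -4*sin(3) + 2*exp(3))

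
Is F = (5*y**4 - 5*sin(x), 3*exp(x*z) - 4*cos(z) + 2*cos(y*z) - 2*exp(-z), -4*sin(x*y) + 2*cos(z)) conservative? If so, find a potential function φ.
No, ∇×F = (-3*x*exp(x*z) - 4*x*cos(x*y) + 2*y*sin(y*z) - 4*sin(z) - 2*exp(-z), 4*y*cos(x*y), -20*y**3 + 3*z*exp(x*z)) ≠ 0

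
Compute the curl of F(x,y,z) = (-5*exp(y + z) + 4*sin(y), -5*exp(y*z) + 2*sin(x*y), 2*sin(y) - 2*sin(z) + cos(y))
(5*y*exp(y*z) - sin(y) + 2*cos(y), -5*exp(y + z), 2*y*cos(x*y) + 5*exp(y + z) - 4*cos(y))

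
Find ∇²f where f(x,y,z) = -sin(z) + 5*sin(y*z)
-5*y**2*sin(y*z) - 5*z**2*sin(y*z) + sin(z)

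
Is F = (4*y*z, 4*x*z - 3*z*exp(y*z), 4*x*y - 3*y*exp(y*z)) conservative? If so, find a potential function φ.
Yes, F is conservative. φ = 4*x*y*z - 3*exp(y*z)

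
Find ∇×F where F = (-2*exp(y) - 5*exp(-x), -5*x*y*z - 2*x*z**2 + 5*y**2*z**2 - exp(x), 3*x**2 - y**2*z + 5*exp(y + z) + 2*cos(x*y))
(5*x*y + 4*x*z - 2*x*sin(x*y) - 10*y**2*z - 2*y*z + 5*exp(y + z), -6*x + 2*y*sin(x*y), -5*y*z - 2*z**2 - exp(x) + 2*exp(y))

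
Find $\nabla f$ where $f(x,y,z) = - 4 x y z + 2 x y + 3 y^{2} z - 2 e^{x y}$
(2*y*(-2*z - exp(x*y) + 1), -4*x*z - 2*x*exp(x*y) + 2*x + 6*y*z, y*(-4*x + 3*y))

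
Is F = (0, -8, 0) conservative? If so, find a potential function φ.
Yes, F is conservative. φ = -8*y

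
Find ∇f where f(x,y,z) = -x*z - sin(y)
(-z, -cos(y), -x)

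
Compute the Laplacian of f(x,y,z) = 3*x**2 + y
6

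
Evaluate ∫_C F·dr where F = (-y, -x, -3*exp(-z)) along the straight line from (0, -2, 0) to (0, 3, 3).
-3 + 3*exp(-3)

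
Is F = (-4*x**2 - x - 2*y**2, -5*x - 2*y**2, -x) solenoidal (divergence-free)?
No, ∇·F = -8*x - 4*y - 1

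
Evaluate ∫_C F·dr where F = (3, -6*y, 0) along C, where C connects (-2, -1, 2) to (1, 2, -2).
0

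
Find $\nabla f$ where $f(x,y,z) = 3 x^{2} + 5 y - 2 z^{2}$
(6*x, 5, -4*z)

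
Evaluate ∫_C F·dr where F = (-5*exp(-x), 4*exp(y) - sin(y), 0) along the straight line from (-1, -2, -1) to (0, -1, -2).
-5*E - 4*exp(-2) - cos(2) + cos(1) + 4*exp(-1) + 5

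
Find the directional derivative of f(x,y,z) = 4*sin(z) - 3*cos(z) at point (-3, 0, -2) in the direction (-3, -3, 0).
0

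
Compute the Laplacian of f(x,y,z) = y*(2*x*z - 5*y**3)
-60*y**2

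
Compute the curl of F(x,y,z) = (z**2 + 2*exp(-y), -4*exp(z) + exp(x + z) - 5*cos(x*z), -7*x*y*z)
(-7*x*z - 5*x*sin(x*z) + 4*exp(z) - exp(x + z), z*(7*y + 2), 5*z*sin(x*z) + exp(x + z) + 2*exp(-y))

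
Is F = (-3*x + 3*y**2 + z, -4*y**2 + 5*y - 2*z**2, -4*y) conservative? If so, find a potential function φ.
No, ∇×F = (4*z - 4, 1, -6*y) ≠ 0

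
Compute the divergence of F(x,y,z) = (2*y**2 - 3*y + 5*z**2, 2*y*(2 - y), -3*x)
4 - 4*y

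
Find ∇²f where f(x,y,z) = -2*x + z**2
2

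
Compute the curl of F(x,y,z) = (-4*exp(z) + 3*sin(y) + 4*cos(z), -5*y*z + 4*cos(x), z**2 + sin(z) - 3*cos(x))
(5*y, -4*exp(z) - 3*sin(x) - 4*sin(z), -4*sin(x) - 3*cos(y))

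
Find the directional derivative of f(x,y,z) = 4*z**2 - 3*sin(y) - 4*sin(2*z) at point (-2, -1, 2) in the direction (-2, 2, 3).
6*sqrt(17)*(-cos(1) - 4*cos(4) + 8)/17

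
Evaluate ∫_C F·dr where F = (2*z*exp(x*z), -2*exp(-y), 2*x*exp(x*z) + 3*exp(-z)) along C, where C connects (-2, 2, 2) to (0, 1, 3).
-3*exp(-3) - 2*exp(-4) + exp(-2) + 2*exp(-1) + 2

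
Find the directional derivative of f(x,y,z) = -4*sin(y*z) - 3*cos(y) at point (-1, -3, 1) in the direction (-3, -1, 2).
sqrt(14)*(28*cos(3) + 3*sin(3))/14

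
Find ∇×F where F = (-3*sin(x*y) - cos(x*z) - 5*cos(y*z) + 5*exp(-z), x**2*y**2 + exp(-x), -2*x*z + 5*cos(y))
(-5*sin(y), x*sin(x*z) + 5*y*sin(y*z) + 2*z - 5*exp(-z), 2*x*y**2 + 3*x*cos(x*y) - 5*z*sin(y*z) - exp(-x))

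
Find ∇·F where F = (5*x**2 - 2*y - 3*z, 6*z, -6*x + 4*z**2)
10*x + 8*z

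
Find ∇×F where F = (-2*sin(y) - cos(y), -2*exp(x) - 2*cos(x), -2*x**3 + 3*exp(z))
(0, 6*x**2, -2*exp(x) + 2*sin(x) - sin(y) + 2*cos(y))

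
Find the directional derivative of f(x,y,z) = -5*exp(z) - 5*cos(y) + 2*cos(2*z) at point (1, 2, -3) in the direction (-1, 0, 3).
3*sqrt(10)*(4*exp(3)*sin(6) - 5)*exp(-3)/10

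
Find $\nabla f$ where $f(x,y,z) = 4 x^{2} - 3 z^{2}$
(8*x, 0, -6*z)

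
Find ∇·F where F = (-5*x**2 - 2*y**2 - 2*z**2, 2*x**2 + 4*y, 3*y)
4 - 10*x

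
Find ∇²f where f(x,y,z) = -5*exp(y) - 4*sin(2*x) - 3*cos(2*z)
-5*exp(y) + 16*sin(2*x) + 12*cos(2*z)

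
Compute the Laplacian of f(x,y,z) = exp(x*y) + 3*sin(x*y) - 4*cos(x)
x**2*(exp(x*y) - 3*sin(x*y)) + y**2*exp(x*y) - 3*y**2*sin(x*y) + 4*cos(x)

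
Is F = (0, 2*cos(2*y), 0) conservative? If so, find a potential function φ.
Yes, F is conservative. φ = sin(2*y)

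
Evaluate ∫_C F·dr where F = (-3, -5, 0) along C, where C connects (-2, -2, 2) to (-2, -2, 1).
0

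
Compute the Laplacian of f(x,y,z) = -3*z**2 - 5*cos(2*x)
20*cos(2*x) - 6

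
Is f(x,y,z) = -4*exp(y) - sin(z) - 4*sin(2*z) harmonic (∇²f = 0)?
No, ∇²f = -4*exp(y) + sin(z) + 16*sin(2*z)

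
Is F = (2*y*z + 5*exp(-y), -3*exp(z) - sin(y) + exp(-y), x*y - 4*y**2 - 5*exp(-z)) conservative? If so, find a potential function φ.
No, ∇×F = (x - 8*y + 3*exp(z), y, -2*z + 5*exp(-y)) ≠ 0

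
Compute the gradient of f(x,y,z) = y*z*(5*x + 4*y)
(5*y*z, z*(5*x + 8*y), y*(5*x + 4*y))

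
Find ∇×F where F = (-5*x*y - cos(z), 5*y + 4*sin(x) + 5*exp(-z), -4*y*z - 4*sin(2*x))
(-4*z + 5*exp(-z), sin(z) + 8*cos(2*x), 5*x + 4*cos(x))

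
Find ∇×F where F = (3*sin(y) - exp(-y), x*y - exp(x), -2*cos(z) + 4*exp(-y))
(-4*exp(-y), 0, y - exp(x) - 3*cos(y) - exp(-y))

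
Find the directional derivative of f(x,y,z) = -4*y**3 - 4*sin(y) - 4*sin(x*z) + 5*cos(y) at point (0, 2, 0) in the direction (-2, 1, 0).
-sqrt(5)*(4*cos(2) + 5*sin(2) + 48)/5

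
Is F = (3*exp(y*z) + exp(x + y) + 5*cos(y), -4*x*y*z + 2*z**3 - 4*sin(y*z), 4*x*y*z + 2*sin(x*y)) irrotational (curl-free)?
No, ∇×F = (4*x*y + 4*x*z + 2*x*cos(x*y) + 4*y*cos(y*z) - 6*z**2, y*(-4*z + 3*exp(y*z) - 2*cos(x*y)), -4*y*z - 3*z*exp(y*z) - exp(x + y) + 5*sin(y))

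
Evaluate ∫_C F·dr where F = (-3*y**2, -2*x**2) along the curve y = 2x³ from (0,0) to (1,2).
-144/35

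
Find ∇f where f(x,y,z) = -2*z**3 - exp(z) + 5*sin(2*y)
(0, 10*cos(2*y), -6*z**2 - exp(z))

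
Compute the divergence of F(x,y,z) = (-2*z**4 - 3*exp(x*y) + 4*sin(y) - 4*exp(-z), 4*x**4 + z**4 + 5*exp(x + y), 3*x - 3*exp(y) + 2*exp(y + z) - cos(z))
-3*y*exp(x*y) + 5*exp(x + y) + 2*exp(y + z) + sin(z)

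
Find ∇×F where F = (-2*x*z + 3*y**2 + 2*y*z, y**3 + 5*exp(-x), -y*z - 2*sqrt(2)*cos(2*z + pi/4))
(-z, -2*x + 2*y, -6*y - 2*z - 5*exp(-x))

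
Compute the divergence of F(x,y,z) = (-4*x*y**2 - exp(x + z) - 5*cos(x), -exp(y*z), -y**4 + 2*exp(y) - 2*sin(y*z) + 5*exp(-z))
-4*y**2 - 2*y*cos(y*z) - z*exp(y*z) - exp(x + z) + 5*sin(x) - 5*exp(-z)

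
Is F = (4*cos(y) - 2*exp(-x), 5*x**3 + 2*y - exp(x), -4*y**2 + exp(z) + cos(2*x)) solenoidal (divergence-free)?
No, ∇·F = exp(z) + 2 + 2*exp(-x)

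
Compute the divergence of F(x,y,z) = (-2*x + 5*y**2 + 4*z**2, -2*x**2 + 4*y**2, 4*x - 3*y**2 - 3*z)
8*y - 5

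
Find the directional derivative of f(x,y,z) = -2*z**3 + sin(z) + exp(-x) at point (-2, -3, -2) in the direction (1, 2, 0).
-sqrt(5)*exp(2)/5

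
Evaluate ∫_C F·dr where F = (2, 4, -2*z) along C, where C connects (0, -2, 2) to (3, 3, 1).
29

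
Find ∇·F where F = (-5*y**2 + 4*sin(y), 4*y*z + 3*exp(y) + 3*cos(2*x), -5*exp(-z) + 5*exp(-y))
4*z + 3*exp(y) + 5*exp(-z)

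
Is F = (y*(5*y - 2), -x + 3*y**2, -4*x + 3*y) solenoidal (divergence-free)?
No, ∇·F = 6*y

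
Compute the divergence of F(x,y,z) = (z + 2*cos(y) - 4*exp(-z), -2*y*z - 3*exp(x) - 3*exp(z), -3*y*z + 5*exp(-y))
-3*y - 2*z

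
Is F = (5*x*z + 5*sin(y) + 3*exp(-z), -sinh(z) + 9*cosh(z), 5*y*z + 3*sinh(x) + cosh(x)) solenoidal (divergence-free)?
No, ∇·F = 5*y + 5*z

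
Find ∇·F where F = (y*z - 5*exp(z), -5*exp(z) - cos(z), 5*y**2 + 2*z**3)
6*z**2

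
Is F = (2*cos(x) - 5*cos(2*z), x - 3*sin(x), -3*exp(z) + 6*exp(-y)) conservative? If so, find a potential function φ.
No, ∇×F = (-6*exp(-y), 10*sin(2*z), 1 - 3*cos(x)) ≠ 0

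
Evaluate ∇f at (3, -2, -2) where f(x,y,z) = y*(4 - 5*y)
(0, 24, 0)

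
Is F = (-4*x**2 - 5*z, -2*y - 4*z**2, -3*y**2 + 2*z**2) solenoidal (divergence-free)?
No, ∇·F = -8*x + 4*z - 2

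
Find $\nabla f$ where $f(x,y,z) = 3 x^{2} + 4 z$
(6*x, 0, 4)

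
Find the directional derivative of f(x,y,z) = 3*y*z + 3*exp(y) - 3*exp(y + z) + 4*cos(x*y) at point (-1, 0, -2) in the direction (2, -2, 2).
sqrt(3)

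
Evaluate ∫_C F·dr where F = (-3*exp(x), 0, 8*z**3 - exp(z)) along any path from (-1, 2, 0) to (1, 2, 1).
-7*sinh(1) - cosh(1) + 3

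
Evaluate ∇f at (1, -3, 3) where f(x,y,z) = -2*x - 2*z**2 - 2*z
(-2, 0, -14)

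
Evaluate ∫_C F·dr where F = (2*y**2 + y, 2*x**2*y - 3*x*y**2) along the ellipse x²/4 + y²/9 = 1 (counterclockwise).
-93*pi/2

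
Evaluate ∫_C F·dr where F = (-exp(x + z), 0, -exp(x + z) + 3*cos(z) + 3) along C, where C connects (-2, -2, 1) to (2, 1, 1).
(1 - exp(4))*exp(-1)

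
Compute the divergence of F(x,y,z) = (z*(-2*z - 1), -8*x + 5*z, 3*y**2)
0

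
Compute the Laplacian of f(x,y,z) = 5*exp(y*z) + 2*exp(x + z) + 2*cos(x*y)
-2*x**2*cos(x*y) + 5*y**2*exp(y*z) - 2*y**2*cos(x*y) + 5*z**2*exp(y*z) + 4*exp(x + z)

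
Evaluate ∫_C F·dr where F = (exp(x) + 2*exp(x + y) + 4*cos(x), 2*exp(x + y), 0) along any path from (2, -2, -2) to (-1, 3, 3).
-4*sin(2) - 4*sin(1) - 2 + exp(-1) + exp(2)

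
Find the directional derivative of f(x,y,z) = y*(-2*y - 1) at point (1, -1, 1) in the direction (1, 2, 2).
2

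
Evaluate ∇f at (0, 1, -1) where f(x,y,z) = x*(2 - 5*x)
(2, 0, 0)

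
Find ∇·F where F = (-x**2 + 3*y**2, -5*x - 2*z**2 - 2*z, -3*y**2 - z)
-2*x - 1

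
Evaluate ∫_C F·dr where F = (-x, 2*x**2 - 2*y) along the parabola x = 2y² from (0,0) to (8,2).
76/5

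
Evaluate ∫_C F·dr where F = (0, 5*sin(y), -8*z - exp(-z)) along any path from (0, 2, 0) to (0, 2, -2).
-17 + exp(2)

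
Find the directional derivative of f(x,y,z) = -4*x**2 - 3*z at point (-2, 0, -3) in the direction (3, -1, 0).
24*sqrt(10)/5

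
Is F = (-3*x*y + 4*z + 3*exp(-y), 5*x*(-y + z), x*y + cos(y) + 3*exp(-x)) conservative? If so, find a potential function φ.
No, ∇×F = (-4*x - sin(y), -y + 4 + 3*exp(-x), 3*x - 5*y + 5*z + 3*exp(-y)) ≠ 0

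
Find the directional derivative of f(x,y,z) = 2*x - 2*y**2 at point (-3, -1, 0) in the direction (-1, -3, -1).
-14*sqrt(11)/11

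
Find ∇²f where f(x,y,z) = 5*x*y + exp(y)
exp(y)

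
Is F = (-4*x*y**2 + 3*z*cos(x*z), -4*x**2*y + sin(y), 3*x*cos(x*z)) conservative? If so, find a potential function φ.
Yes, F is conservative. φ = -2*x**2*y**2 + 3*sin(x*z) - cos(y)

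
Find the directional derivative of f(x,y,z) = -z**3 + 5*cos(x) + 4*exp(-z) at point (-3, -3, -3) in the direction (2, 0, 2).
sqrt(2)*(-4*exp(3) - 27 + 5*sin(3))/2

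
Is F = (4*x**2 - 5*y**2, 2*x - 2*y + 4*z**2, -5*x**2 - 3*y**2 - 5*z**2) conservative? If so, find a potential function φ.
No, ∇×F = (-6*y - 8*z, 10*x, 10*y + 2) ≠ 0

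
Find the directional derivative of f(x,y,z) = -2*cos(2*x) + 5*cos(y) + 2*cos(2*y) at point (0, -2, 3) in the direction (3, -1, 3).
-sqrt(19)*(4*sin(4) + 5*sin(2))/19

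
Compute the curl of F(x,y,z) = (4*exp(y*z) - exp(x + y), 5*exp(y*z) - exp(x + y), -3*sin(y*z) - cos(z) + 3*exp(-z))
(-5*y*exp(y*z) - 3*z*cos(y*z), 4*y*exp(y*z), -4*z*exp(y*z))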